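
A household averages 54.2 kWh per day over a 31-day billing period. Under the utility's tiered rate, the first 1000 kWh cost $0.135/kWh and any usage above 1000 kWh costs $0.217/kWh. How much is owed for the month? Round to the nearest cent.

$282.60

Usage = 54.2 kWh/day × 31 days = 1680.2 kWh
First 1000 kWh × $0.135 = $135.00
Remaining 680.2 kWh × $0.217 = $147.60
Total = $282.60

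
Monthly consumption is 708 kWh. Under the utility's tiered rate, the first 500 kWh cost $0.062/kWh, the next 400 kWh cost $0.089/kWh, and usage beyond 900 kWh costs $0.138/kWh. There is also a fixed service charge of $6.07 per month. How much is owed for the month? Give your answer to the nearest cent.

$55.58

First 500 kWh × $0.062 = $31.00
Next 208 kWh × $0.089 = $18.51
Remaining tier: 0 kWh (not reached)
Energy charge = $49.51; + service $6.07 = $55.58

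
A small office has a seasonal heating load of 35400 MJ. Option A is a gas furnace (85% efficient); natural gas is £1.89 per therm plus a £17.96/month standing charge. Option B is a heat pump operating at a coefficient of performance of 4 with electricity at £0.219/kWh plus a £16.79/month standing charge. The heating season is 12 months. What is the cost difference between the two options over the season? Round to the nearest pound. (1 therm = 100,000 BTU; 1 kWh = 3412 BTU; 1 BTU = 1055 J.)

£222

Heat load = 35400 MJ = 35,400,000,000 J / 1055 = 33,554,502 BTU
Gas: input = 33,554,502 / 0.85 = 39,475,885 BTU = 394.8 therm → 394.8 × £1.89 = £746.09; + 12 × £17.96 standing = £961.61
Heat pump: 33,554,502 BTU / 3412 = 9,834 kWh heat; / 4 = 2,459 kWh in → × £0.219 = £538.43; + 12 × £16.79 standing = £739.91
Difference = |£961.61 − £739.91| = £221.71 ≈ £222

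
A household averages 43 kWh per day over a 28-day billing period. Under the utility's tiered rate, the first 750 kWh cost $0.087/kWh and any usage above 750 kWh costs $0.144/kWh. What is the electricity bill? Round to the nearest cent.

Usage = 43 kWh/day × 28 days = 1204 kWh
First 750 kWh × $0.087 = $65.25
Remaining 454 kWh × $0.144 = $65.38
Total = $130.63

$130.63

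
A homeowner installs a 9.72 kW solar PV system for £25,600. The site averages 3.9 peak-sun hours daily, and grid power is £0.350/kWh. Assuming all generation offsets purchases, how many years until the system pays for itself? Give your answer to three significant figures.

5.29 years

Daily generation = 9.72 kW × 3.9 h = 37.91 kWh
Annual generation = 37.91 × 365 = 13836 kWh
Annual savings = 13836 × £0.350 = £4,842.75
Payback = £25,600 / £4,842.75 = 5.29 years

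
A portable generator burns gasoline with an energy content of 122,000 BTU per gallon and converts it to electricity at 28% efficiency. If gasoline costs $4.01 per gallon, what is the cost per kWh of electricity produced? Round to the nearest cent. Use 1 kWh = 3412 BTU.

$0.40

Electrical output per gallon = 122,000 BTU × 0.28 / 3412 BTU/kWh = 10.01 kWh
Cost per kWh = $4.01 / 10.01 kWh = $0.401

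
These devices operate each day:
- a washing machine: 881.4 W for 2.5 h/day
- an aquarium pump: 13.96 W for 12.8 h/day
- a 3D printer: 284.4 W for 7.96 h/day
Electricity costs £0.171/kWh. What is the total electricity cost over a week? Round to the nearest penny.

£5.56

washing machine: 881.4 W × 2.5 h × 7 d = 15,424 Wh = 15.42 kWh
aquarium pump: 13.96 W × 12.8 h × 7 d = 1,251 Wh = 1.251 kWh
3D printer: 284.4 W × 7.96 h × 7 d = 15,847 Wh = 15.85 kWh
Total energy = 15.42 + 1.251 + 15.85 = 32.52 kWh
Cost = 32.52 kWh × £0.171 = £5.56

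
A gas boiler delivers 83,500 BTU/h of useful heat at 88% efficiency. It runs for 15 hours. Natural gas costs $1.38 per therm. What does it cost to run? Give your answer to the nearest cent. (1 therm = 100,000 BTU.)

$19.64

Heat delivered = 83,500 BTU/h × 15 h = 1,252,500 BTU
Gas input = 1,252,500 / 0.88 = 1,423,295 BTU
= 1,423,295 / 100,000 = 14.23 therm
Cost = 14.23 × $1.38/therm = $19.64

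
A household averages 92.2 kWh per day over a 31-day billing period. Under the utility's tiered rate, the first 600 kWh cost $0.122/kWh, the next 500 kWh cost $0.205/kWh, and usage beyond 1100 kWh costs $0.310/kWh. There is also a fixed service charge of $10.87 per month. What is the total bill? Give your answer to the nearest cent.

$731.61

Usage = 92.2 kWh/day × 31 days = 2858.2 kWh
First 600 kWh × $0.122 = $73.20
Next 500 kWh × $0.205 = $102.50
Remaining 1758.2 kWh × $0.310 = $545.04
Energy charge = $720.74; + service $10.87 = $731.61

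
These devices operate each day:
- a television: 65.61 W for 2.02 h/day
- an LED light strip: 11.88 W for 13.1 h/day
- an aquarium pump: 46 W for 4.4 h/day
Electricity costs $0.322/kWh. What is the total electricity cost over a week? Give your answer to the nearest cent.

television: 65.61 W × 2.02 h × 7 d = 928 Wh = 0.9277 kWh
LED light strip: 11.88 W × 13.1 h × 7 d = 1,089 Wh = 1.089 kWh
aquarium pump: 46 W × 4.4 h × 7 d = 1,417 Wh = 1.417 kWh
Total energy = 0.9277 + 1.089 + 1.417 = 3.434 kWh
Cost = 3.434 kWh × $0.322 = $1.11

$1.11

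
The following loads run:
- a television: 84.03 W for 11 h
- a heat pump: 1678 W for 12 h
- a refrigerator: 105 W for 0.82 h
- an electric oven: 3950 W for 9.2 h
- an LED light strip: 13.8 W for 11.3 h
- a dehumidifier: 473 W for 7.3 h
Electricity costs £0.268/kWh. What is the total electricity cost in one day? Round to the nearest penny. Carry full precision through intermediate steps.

£16.37

television: 84.03 W × 11 h = 924 Wh = 0.9243 kWh
heat pump: 1678 W × 12 h = 20,136 Wh = 20.14 kWh
refrigerator: 105 W × 0.82 h = 86 Wh = 0.0861 kWh
electric oven: 3950 W × 9.2 h = 36,340 Wh = 36.34 kWh
LED light strip: 13.8 W × 11.3 h = 156 Wh = 0.1559 kWh
dehumidifier: 473 W × 7.3 h = 3,453 Wh = 3.453 kWh
Total energy = 0.9243 + 20.14 + 0.0861 + 36.34 + 0.1559 + 3.453 = 61.1 kWh
Cost = 61.1 kWh × £0.268 = £16.37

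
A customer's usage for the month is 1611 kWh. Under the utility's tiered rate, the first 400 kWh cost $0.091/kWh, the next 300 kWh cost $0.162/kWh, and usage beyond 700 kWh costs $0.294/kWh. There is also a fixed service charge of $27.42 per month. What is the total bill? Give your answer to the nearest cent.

First 400 kWh × $0.091 = $36.40
Next 300 kWh × $0.162 = $48.60
Remaining 911 kWh × $0.294 = $267.83
Energy charge = $352.83; + service $27.42 = $380.25

$380.25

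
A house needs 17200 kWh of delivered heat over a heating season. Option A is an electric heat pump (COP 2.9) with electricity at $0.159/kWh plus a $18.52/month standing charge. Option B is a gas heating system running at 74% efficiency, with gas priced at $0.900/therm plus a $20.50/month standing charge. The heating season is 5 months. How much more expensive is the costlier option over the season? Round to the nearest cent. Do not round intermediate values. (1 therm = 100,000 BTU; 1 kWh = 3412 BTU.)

$219.38

Heat load = 17200 kWh × 3412 = 58,686,400 BTU
Gas: input = 58,686,400 / 0.74 = 79,305,946 BTU = 793.1 therm → 793.1 × $0.900 = $713.75; + 5 × $20.50 standing = $816.25
Heat pump: 58,686,400 BTU / 3412 = 17,200 kWh heat; / 2.9 = 5,931 kWh in → × $0.159 = $943.03; + 5 × $18.52 standing = $1,035.63
Difference = |$816.25 − $1,035.63| = $219.38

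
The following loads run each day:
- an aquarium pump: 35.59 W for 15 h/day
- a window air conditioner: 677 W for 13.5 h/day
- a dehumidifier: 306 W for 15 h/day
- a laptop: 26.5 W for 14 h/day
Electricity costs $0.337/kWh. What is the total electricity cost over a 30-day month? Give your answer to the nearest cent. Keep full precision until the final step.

$147.95

aquarium pump: 35.59 W × 15 h × 30 d = 16,016 Wh = 16.02 kWh
window air conditioner: 677 W × 13.5 h × 30 d = 274,185 Wh = 274.2 kWh
dehumidifier: 306 W × 15 h × 30 d = 137,700 Wh = 137.7 kWh
laptop: 26.5 W × 14 h × 30 d = 11,130 Wh = 11.13 kWh
Total energy = 16.02 + 274.2 + 137.7 + 11.13 = 439 kWh
Cost = 439 kWh × $0.337 = $147.95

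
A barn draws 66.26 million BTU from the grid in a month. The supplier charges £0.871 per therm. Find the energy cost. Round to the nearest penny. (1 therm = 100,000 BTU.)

£577.12

66.26 million BTU × (10 therm/million BTU) = 662.6 therm
Cost = 662.6 therm × £0.871/therm = £577.12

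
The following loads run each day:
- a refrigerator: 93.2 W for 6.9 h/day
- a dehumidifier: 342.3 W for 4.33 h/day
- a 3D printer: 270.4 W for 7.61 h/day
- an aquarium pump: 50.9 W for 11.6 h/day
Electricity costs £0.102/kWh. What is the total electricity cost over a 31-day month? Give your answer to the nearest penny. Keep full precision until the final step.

£15.09

refrigerator: 93.2 W × 6.9 h × 31 d = 19,935 Wh = 19.94 kWh
dehumidifier: 342.3 W × 4.33 h × 31 d = 45,947 Wh = 45.95 kWh
3D printer: 270.4 W × 7.61 h × 31 d = 63,790 Wh = 63.79 kWh
aquarium pump: 50.9 W × 11.6 h × 31 d = 18,304 Wh = 18.3 kWh
Total energy = 19.94 + 45.95 + 63.79 + 18.3 = 148 kWh
Cost = 148 kWh × £0.102 = £15.09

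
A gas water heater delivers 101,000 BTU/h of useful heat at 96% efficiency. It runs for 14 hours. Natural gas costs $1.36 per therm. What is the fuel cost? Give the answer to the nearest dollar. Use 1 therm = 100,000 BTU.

Heat delivered = 101,000 BTU/h × 14 h = 1,414,000 BTU
Gas input = 1,414,000 / 0.96 = 1,472,917 BTU
= 1,472,917 / 100,000 = 14.73 therm
Cost = 14.73 × $1.36/therm = $20.03 ≈ $20

$20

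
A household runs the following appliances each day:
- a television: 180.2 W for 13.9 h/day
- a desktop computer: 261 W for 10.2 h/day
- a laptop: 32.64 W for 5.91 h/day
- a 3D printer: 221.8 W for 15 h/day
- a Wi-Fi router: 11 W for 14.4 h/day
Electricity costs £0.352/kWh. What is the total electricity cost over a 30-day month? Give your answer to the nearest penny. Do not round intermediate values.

television: 180.2 W × 13.9 h × 30 d = 75,143 Wh = 75.14 kWh
desktop computer: 261 W × 10.2 h × 30 d = 79,866 Wh = 79.87 kWh
laptop: 32.64 W × 5.91 h × 30 d = 5,787 Wh = 5.787 kWh
3D printer: 221.8 W × 15 h × 30 d = 99,810 Wh = 99.81 kWh
Wi-Fi router: 11 W × 14.4 h × 30 d = 4,752 Wh = 4.752 kWh
Total energy = 75.14 + 79.87 + 5.787 + 99.81 + 4.752 = 265.4 kWh
Cost = 265.4 kWh × £0.352 = £93.41

£93.41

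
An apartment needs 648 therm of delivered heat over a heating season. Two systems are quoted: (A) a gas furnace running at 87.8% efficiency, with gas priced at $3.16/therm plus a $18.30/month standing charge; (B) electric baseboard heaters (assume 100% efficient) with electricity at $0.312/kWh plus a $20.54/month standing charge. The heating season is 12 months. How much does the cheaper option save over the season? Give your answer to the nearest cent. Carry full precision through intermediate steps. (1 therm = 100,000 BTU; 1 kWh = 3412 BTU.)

Heat load = 648 therm × 100,000 = 64,800,000 BTU
Gas: input = 64,800,000 / 0.878 = 73,804,100 BTU = 738 therm → 738 × $3.16 = $2,332.21; + 12 × $18.30 standing = $2,551.81
Electric: 64,800,000 BTU / 3412 = 18,990 kWh → × $0.312 = $5,925.44; + 12 × $20.54 standing = $6,171.92
Difference = |$2,551.81 − $6,171.92| = $3,620.11

$3620.11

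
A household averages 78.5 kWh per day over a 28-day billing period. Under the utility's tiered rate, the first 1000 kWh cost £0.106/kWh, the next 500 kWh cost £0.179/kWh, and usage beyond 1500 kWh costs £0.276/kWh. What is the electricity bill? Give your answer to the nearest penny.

Usage = 78.5 kWh/day × 28 days = 2198 kWh
First 1000 kWh × £0.106 = £106.00
Next 500 kWh × £0.179 = £89.50
Remaining 698 kWh × £0.276 = £192.65
Total = £388.15

£388.15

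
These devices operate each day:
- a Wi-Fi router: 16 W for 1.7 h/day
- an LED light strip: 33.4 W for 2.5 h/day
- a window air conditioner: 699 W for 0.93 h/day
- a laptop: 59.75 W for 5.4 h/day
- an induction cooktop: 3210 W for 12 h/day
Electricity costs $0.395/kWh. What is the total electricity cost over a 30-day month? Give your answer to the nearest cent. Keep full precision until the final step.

Wi-Fi router: 16 W × 1.7 h × 30 d = 816 Wh = 0.816 kWh
LED light strip: 33.4 W × 2.5 h × 30 d = 2,505 Wh = 2.505 kWh
window air conditioner: 699 W × 0.93 h × 30 d = 19,502 Wh = 19.5 kWh
laptop: 59.75 W × 5.4 h × 30 d = 9,680 Wh = 9.68 kWh
induction cooktop: 3210 W × 12 h × 30 d = 1,155,600 Wh = 1,156 kWh
Total energy = 0.816 + 2.505 + 19.5 + 9.68 + 1,156 = 1,188 kWh
Cost = 1,188 kWh × $0.395 = $469.30

$469.30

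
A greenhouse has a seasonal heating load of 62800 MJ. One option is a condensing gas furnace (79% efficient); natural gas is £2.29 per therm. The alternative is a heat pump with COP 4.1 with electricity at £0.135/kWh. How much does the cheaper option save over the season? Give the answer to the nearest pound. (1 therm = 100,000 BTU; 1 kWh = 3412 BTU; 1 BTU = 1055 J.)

£1151

Heat load = 62800 MJ = 62,800,000,000 J / 1055 = 59,526,066 BTU
Gas: input = 59,526,066 / 0.79 = 75,349,451 BTU = 753.5 therm → 753.5 × £2.29 = £1,725.50
Heat pump: 59,526,066 BTU / 3412 = 17,450 kWh heat; / 4.1 = 4,255 kWh in → × £0.135 = £574.44
Difference = |£1,725.50 − £574.44| = £1,151.06 ≈ £1151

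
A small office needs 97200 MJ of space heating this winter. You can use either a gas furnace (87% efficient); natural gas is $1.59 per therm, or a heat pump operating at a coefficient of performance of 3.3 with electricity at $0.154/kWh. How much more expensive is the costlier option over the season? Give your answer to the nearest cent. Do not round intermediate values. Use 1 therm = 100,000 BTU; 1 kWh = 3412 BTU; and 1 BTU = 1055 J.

Heat load = 97200 MJ = 97,200,000,000 J / 1055 = 92,132,701 BTU
Gas: input = 92,132,701 / 0.87 = 105,899,657 BTU = 1,059 therm → 1,059 × $1.59 = $1,683.80
Heat pump: 92,132,701 BTU / 3412 = 27,000 kWh heat; / 3.3 = 8,183 kWh in → × $0.154 = $1,260.12
Difference = |$1,683.80 − $1,260.12| = $423.69

$423.69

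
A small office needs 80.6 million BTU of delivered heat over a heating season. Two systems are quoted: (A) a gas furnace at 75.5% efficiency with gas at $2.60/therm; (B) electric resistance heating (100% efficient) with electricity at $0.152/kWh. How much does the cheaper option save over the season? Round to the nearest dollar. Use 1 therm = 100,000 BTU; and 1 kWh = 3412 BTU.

$815

Heat load = 80.6 × 10⁶ BTU = 80,600,000 BTU
Gas: input = 80,600,000 / 0.755 = 106,754,967 BTU = 1,068 therm → 1,068 × $2.60 = $2,775.63
Electric: 80,600,000 BTU / 3412 = 23,620 kWh → × $0.152 = $3,590.62
Difference = |$2,775.63 − $3,590.62| = $814.99 ≈ $815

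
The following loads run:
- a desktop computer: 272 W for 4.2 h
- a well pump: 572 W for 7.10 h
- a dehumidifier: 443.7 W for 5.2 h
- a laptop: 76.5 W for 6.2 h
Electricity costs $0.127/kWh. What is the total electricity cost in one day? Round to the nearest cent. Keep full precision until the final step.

$1.01

desktop computer: 272 W × 4.2 h = 1,142 Wh = 1.142 kWh
well pump: 572 W × 7.10 h = 4,061 Wh = 4.061 kWh
dehumidifier: 443.7 W × 5.2 h = 2,307 Wh = 2.307 kWh
laptop: 76.5 W × 6.2 h = 474 Wh = 0.4743 kWh
Total energy = 1.142 + 4.061 + 2.307 + 0.4743 = 7.985 kWh
Cost = 7.985 kWh × $0.127 = $1.01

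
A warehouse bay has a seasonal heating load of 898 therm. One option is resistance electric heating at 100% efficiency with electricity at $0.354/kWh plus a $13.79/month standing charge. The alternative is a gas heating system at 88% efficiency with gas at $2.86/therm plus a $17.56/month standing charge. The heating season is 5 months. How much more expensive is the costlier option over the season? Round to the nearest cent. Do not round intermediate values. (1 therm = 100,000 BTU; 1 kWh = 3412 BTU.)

Heat load = 898 therm × 100,000 = 89,800,000 BTU
Gas: input = 89,800,000 / 0.88 = 102,045,455 BTU = 1,020 therm → 1,020 × $2.86 = $2,918.50; + 5 × $17.56 standing = $3,006.30
Electric: 89,800,000 BTU / 3412 = 26,320 kWh → × $0.354 = $9,316.88; + 5 × $13.79 standing = $9,385.83
Difference = |$3,006.30 − $9,385.83| = $6,379.53

$6379.53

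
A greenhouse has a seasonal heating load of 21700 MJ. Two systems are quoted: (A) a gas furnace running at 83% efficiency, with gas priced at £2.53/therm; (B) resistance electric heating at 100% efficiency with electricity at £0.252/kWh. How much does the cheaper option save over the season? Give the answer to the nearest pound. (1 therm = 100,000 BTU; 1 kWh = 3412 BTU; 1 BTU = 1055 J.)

Heat load = 21700 MJ = 21,700,000,000 J / 1055 = 20,568,720 BTU
Gas: input = 20,568,720 / 0.83 = 24,781,591 BTU = 247.8 therm → 247.8 × £2.53 = £626.97
Electric: 20,568,720 BTU / 3412 = 6,028 kWh → × £0.252 = £1,519.14
Difference = |£626.97 − £1,519.14| = £892.17 ≈ £892

£892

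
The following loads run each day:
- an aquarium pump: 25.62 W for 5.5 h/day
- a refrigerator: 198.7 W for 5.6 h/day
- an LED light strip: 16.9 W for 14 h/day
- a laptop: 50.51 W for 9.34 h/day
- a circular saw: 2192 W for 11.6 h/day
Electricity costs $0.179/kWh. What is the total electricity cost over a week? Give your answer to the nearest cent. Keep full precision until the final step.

$34.32

aquarium pump: 25.62 W × 5.5 h × 7 d = 986 Wh = 0.9864 kWh
refrigerator: 198.7 W × 5.6 h × 7 d = 7,789 Wh = 7.789 kWh
LED light strip: 16.9 W × 14 h × 7 d = 1,656 Wh = 1.656 kWh
laptop: 50.51 W × 9.34 h × 7 d = 3,302 Wh = 3.302 kWh
circular saw: 2192 W × 11.6 h × 7 d = 177,990 Wh = 178 kWh
Total energy = 0.9864 + 7.789 + 1.656 + 3.302 + 178 = 191.7 kWh
Cost = 191.7 kWh × $0.179 = $34.32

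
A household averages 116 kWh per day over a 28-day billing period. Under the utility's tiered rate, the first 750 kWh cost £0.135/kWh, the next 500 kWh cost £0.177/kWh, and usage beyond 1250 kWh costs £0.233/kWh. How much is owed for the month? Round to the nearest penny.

£655.28

Usage = 116 kWh/day × 28 days = 3248 kWh
First 750 kWh × £0.135 = £101.25
Next 500 kWh × £0.177 = £88.50
Remaining 1998 kWh × £0.233 = £465.53
Total = £655.28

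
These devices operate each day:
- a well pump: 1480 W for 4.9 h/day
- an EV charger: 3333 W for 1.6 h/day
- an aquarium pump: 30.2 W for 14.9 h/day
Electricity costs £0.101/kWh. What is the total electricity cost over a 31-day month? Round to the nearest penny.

£40.81

well pump: 1480 W × 4.9 h × 31 d = 224,812 Wh = 224.8 kWh
EV charger: 3333 W × 1.6 h × 31 d = 165,317 Wh = 165.3 kWh
aquarium pump: 30.2 W × 14.9 h × 31 d = 13,949 Wh = 13.95 kWh
Total energy = 224.8 + 165.3 + 13.95 = 404.1 kWh
Cost = 404.1 kWh × £0.101 = £40.81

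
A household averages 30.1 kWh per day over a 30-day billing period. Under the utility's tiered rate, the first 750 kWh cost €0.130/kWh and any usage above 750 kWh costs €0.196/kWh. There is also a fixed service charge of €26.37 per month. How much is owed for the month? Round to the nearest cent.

€153.86

Usage = 30.1 kWh/day × 30 days = 903 kWh
First 750 kWh × €0.130 = €97.50
Remaining 153 kWh × €0.196 = €29.99
Energy charge = €127.49; + service €26.37 = €153.86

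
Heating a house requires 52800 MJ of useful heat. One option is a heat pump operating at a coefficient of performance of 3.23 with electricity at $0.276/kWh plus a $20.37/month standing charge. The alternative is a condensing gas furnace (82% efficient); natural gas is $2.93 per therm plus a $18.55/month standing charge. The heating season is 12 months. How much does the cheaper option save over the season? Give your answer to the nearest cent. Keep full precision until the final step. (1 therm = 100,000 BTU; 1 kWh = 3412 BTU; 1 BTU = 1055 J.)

$513.07

Heat load = 52800 MJ = 52,800,000,000 J / 1055 = 50,047,393 BTU
Gas: input = 50,047,393 / 0.82 = 61,033,407 BTU = 610.3 therm → 610.3 × $2.93 = $1,788.28; + 12 × $18.55 standing = $2,010.88
Heat pump: 50,047,393 BTU / 3412 = 14,670 kWh heat; / 3.23 = 4,541 kWh in → × $0.276 = $1,253.37; + 12 × $20.37 standing = $1,497.81
Difference = |$2,010.88 − $1,497.81| = $513.07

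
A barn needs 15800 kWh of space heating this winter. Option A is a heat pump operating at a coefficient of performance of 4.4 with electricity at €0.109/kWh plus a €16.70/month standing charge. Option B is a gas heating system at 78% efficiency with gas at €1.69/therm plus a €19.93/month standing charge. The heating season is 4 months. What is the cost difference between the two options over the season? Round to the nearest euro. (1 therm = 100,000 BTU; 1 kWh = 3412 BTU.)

Heat load = 15800 kWh × 3412 = 53,909,600 BTU
Gas: input = 53,909,600 / 0.78 = 69,114,872 BTU = 691.1 therm → 691.1 × €1.69 = €1,168.04; + 4 × €19.93 standing = €1,247.76
Heat pump: 53,909,600 BTU / 3412 = 15,800 kWh heat; / 4.4 = 3,591 kWh in → × €0.109 = €391.41; + 4 × €16.70 standing = €458.21
Difference = |€1,247.76 − €458.21| = €789.55 ≈ €790

€790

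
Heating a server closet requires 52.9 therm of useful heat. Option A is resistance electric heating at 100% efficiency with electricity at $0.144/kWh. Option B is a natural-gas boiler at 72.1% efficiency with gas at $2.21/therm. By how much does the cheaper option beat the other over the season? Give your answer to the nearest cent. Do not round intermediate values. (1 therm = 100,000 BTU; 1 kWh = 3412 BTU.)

$61.11

Heat load = 52.9 therm × 100,000 = 5,290,000 BTU
Gas: input = 5,290,000 / 0.721 = 7,337,032 BTU = 73.37 therm → 73.37 × $2.21 = $162.15
Electric: 5,290,000 BTU / 3412 = 1,550 kWh → × $0.144 = $223.26
Difference = |$162.15 − $223.26| = $61.11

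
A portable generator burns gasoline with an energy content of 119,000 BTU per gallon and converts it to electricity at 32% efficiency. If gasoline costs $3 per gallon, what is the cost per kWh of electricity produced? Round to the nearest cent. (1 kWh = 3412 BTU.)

Electrical output per gallon = 119,000 BTU × 0.32 / 3412 BTU/kWh = 11.16 kWh
Cost per kWh = $3 / 11.16 kWh = $0.269

$0.27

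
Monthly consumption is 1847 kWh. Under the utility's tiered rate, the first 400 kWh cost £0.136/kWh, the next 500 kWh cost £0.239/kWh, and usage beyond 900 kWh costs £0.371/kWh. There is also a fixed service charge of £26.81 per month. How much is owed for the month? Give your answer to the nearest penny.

First 400 kWh × £0.136 = £54.40
Next 500 kWh × £0.239 = £119.50
Remaining 947 kWh × £0.371 = £351.34
Energy charge = £525.24; + service £26.81 = £552.05

£552.05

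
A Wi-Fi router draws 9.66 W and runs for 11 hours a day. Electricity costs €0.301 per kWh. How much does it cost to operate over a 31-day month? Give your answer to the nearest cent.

€0.99

Energy = 9.66 W × 11 h/day × 31 days = 3,294 Wh = 3.294 kWh
Cost = 3.294 kWh × €0.301/kWh = €0.99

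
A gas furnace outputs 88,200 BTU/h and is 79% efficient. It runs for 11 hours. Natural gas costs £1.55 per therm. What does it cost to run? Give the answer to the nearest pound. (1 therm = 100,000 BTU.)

£19

Heat delivered = 88,200 BTU/h × 11 h = 970,200 BTU
Gas input = 970,200 / 0.79 = 1,228,101 BTU
= 1,228,101 / 100,000 = 12.28 therm
Cost = 12.28 × £1.55/therm = £19.04 ≈ £19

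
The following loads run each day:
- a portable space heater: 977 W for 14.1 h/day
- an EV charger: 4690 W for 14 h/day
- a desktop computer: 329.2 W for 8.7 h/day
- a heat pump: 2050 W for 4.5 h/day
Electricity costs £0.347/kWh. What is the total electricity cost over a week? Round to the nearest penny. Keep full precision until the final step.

portable space heater: 977 W × 14.1 h × 7 d = 96,430 Wh = 96.43 kWh
EV charger: 4690 W × 14 h × 7 d = 459,620 Wh = 459.6 kWh
desktop computer: 329.2 W × 8.7 h × 7 d = 20,048 Wh = 20.05 kWh
heat pump: 2050 W × 4.5 h × 7 d = 64,575 Wh = 64.58 kWh
Total energy = 96.43 + 459.6 + 20.05 + 64.58 = 640.7 kWh
Cost = 640.7 kWh × £0.347 = £222.31

£222.31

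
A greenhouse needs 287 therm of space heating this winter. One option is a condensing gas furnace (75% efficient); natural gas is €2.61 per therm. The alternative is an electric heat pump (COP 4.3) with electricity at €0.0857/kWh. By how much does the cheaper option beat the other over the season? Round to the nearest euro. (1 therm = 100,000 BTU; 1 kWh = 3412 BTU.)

€831

Heat load = 287 therm × 100,000 = 28,700,000 BTU
Gas: input = 28,700,000 / 0.750 = 38,266,667 BTU = 382.7 therm → 382.7 × €2.61 = €998.76
Heat pump: 28,700,000 BTU / 3412 = 8,411 kWh heat; / 4.3 = 1,956 kWh in → × €0.0857 = €167.64
Difference = |€998.76 − €167.64| = €831.12 ≈ €831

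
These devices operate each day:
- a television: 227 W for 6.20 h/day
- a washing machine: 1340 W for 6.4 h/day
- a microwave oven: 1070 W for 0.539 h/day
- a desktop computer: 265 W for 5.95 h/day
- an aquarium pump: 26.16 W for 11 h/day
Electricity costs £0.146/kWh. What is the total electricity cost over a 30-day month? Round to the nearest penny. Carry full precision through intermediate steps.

£54.42

television: 227 W × 6.20 h × 30 d = 42,222 Wh = 42.22 kWh
washing machine: 1340 W × 6.4 h × 30 d = 257,280 Wh = 257.3 kWh
microwave oven: 1070 W × 0.539 h × 30 d = 17,302 Wh = 17.3 kWh
desktop computer: 265 W × 5.95 h × 30 d = 47,302 Wh = 47.3 kWh
aquarium pump: 26.16 W × 11 h × 30 d = 8,633 Wh = 8.633 kWh
Total energy = 42.22 + 257.3 + 17.3 + 47.3 + 8.633 = 372.7 kWh
Cost = 372.7 kWh × £0.146 = £54.42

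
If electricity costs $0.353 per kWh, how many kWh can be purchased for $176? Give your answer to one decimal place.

$176 / $0.353 per kWh = 498.6 kWh

498.6 kWh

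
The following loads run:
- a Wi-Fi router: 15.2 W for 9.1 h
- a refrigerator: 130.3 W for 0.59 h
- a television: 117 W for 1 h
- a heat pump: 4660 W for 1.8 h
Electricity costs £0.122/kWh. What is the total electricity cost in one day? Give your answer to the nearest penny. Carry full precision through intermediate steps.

Wi-Fi router: 15.2 W × 9.1 h = 138 Wh = 0.1383 kWh
refrigerator: 130.3 W × 0.59 h = 77 Wh = 0.07688 kWh
television: 117 W × 1 h = 117 Wh = 0.117 kWh
heat pump: 4660 W × 1.8 h = 8,388 Wh = 8.388 kWh
Total energy = 0.1383 + 0.07688 + 0.117 + 8.388 = 8.72 kWh
Cost = 8.72 kWh × £0.122 = £1.06

£1.06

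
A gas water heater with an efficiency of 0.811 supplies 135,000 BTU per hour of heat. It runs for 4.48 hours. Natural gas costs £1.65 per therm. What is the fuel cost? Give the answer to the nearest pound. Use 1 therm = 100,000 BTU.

Heat delivered = 135,000 BTU/h × 4.48 h = 604,800 BTU
Gas input = 604,800 / 0.811 = 745,746 BTU
= 745,746 / 100,000 = 7.457 therm
Cost = 7.457 × £1.65/therm = £12.30 ≈ £12

£12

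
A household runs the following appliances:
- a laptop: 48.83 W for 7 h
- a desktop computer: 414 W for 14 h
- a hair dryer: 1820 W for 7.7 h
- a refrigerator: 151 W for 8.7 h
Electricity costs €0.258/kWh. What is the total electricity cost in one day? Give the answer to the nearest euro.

€6

laptop: 48.83 W × 7 h = 342 Wh = 0.3418 kWh
desktop computer: 414 W × 14 h = 5,796 Wh = 5.796 kWh
hair dryer: 1820 W × 7.7 h = 14,014 Wh = 14.01 kWh
refrigerator: 151 W × 8.7 h = 1,314 Wh = 1.314 kWh
Total energy = 0.3418 + 5.796 + 14.01 + 1.314 = 21.47 kWh
Cost = 21.47 kWh × €0.258 = €5.54 ≈ €6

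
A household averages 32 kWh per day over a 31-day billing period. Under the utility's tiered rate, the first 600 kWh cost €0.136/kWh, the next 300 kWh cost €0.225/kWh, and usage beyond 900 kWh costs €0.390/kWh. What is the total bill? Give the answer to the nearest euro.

€185

Usage = 32 kWh/day × 31 days = 992 kWh
First 600 kWh × €0.136 = €81.60
Next 300 kWh × €0.225 = €67.50
Remaining 92 kWh × €0.390 = €35.88
Total = €184.98 ≈ €185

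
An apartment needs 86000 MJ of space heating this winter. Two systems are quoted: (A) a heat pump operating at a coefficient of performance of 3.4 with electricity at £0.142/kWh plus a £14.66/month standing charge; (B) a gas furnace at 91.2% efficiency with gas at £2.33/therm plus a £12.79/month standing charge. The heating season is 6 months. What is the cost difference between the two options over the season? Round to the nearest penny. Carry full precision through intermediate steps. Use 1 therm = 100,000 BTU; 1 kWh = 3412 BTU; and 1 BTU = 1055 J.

£1073.58

Heat load = 86000 MJ = 86,000,000,000 J / 1055 = 81,516,588 BTU
Gas: input = 81,516,588 / 0.912 = 89,382,223 BTU = 893.8 therm → 893.8 × £2.33 = £2,082.61; + 6 × £12.79 standing = £2,159.35
Heat pump: 81,516,588 BTU / 3412 = 23,890 kWh heat; / 3.4 = 7,027 kWh in → × £0.142 = £997.81; + 6 × £14.66 standing = £1,085.77
Difference = |£2,159.35 − £1,085.77| = £1,073.58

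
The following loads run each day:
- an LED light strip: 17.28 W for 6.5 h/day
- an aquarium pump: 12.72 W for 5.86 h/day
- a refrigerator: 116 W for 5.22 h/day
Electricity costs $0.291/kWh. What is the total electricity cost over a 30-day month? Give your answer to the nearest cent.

$6.92

LED light strip: 17.28 W × 6.5 h × 30 d = 3,370 Wh = 3.37 kWh
aquarium pump: 12.72 W × 5.86 h × 30 d = 2,236 Wh = 2.236 kWh
refrigerator: 116 W × 5.22 h × 30 d = 18,166 Wh = 18.17 kWh
Total energy = 3.37 + 2.236 + 18.17 = 23.77 kWh
Cost = 23.77 kWh × $0.291 = $6.92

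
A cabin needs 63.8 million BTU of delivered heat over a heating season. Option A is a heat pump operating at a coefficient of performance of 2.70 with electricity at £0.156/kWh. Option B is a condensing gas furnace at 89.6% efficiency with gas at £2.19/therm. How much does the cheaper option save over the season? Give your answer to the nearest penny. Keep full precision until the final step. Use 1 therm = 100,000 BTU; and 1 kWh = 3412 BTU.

£479.03

Heat load = 63.8 × 10⁶ BTU = 63,800,000 BTU
Gas: input = 63,800,000 / 0.896 = 71,205,357 BTU = 712.1 therm → 712.1 × £2.19 = £1,559.40
Heat pump: 63,800,000 BTU / 3412 = 18,700 kWh heat; / 2.70 = 6,925 kWh in → × £0.156 = £1,080.37
Difference = |£1,559.40 − £1,080.37| = £479.03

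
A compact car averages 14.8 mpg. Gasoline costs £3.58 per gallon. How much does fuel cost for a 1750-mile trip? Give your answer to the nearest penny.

Fuel = 1750 mi / 14.8 mpg = 118.2 gal
Cost = 118.2 gal × £3.58/gal = £423.31

£423.31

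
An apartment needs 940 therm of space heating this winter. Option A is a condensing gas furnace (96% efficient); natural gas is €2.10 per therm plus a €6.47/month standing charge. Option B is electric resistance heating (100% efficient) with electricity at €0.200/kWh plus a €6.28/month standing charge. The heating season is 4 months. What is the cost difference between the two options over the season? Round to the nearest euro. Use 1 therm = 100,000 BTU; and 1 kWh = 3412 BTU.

€3453

Heat load = 940 therm × 100,000 = 94,000,000 BTU
Gas: input = 94,000,000 / 0.960 = 97,916,667 BTU = 979.2 therm → 979.2 × €2.10 = €2,056.25; + 4 × €6.47 standing = €2,082.13
Electric: 94,000,000 BTU / 3412 = 27,550 kWh → × €0.200 = €5,509.96; + 4 × €6.28 standing = €5,535.08
Difference = |€2,082.13 − €5,535.08| = €3,452.95 ≈ €3453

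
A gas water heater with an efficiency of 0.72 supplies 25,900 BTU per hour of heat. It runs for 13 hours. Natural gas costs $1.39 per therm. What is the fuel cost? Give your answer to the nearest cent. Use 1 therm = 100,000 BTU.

Heat delivered = 25,900 BTU/h × 13 h = 336,700 BTU
Gas input = 336,700 / 0.72 = 467,639 BTU
= 467,639 / 100,000 = 4.676 therm
Cost = 4.676 × $1.39/therm = $6.50

$6.50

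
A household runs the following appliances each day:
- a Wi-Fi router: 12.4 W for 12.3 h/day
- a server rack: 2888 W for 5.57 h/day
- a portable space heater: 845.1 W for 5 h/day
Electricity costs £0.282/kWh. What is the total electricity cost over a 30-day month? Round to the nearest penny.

£173.13

Wi-Fi router: 12.4 W × 12.3 h × 30 d = 4,576 Wh = 4.576 kWh
server rack: 2888 W × 5.57 h × 30 d = 482,585 Wh = 482.6 kWh
portable space heater: 845.1 W × 5 h × 30 d = 126,765 Wh = 126.8 kWh
Total energy = 4.576 + 482.6 + 126.8 = 613.9 kWh
Cost = 613.9 kWh × £0.282 = £173.13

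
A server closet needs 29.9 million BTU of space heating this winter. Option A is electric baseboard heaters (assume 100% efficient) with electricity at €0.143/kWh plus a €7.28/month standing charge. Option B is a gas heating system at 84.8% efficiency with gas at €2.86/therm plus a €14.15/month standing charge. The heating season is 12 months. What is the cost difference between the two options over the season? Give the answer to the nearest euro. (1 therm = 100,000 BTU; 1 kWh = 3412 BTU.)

€162

Heat load = 29.9 × 10⁶ BTU = 29,900,000 BTU
Gas: input = 29,900,000 / 0.848 = 35,259,434 BTU = 352.6 therm → 352.6 × €2.86 = €1,008.42; + 12 × €14.15 standing = €1,178.22
Electric: 29,900,000 BTU / 3412 = 8,763 kWh → × €0.143 = €1,253.14; + 12 × €7.28 standing = €1,340.50
Difference = |€1,178.22 − €1,340.50| = €162.28 ≈ €162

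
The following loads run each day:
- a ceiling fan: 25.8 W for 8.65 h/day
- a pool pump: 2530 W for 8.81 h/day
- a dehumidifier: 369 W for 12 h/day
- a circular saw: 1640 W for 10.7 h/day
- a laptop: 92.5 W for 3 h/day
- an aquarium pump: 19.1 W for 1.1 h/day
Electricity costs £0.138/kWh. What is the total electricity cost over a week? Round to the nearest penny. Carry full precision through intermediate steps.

ceiling fan: 25.8 W × 8.65 h × 7 d = 1,562 Wh = 1.562 kWh
pool pump: 2530 W × 8.81 h × 7 d = 156,025 Wh = 156 kWh
dehumidifier: 369 W × 12 h × 7 d = 30,996 Wh = 31 kWh
circular saw: 1640 W × 10.7 h × 7 d = 122,836 Wh = 122.8 kWh
laptop: 92.5 W × 3 h × 7 d = 1,942 Wh = 1.942 kWh
aquarium pump: 19.1 W × 1.1 h × 7 d = 147 Wh = 0.1471 kWh
Total energy = 1.562 + 156 + 31 + 122.8 + 1.942 + 0.1471 = 313.5 kWh
Cost = 313.5 kWh × £0.138 = £43.26

£43.26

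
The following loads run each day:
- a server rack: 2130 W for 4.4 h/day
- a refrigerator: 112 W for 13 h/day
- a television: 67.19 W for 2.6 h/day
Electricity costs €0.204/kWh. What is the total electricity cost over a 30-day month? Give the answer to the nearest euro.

server rack: 2130 W × 4.4 h × 30 d = 281,160 Wh = 281.2 kWh
refrigerator: 112 W × 13 h × 30 d = 43,680 Wh = 43.68 kWh
television: 67.19 W × 2.6 h × 30 d = 5,241 Wh = 5.241 kWh
Total energy = 281.2 + 43.68 + 5.241 = 330.1 kWh
Cost = 330.1 kWh × €0.204 = €67.34 ≈ €67

€67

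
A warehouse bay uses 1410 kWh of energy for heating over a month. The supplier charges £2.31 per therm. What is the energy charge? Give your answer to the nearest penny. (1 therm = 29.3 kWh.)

£111.16

1410 kWh × (0.03413 therm/kWh) = 48.12 therm
Cost = 48.12 therm × £2.31/therm = £111.16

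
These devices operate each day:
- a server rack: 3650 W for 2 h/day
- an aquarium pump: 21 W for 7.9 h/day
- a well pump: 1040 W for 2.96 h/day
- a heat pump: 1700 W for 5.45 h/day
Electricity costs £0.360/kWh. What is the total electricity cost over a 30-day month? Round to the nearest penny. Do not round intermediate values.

server rack: 3650 W × 2 h × 30 d = 219,000 Wh = 219 kWh
aquarium pump: 21 W × 7.9 h × 30 d = 4,977 Wh = 4.977 kWh
well pump: 1040 W × 2.96 h × 30 d = 92,352 Wh = 92.35 kWh
heat pump: 1700 W × 5.45 h × 30 d = 277,950 Wh = 277.9 kWh
Total energy = 219 + 4.977 + 92.35 + 277.9 = 594.3 kWh
Cost = 594.3 kWh × £0.360 = £213.94

£213.94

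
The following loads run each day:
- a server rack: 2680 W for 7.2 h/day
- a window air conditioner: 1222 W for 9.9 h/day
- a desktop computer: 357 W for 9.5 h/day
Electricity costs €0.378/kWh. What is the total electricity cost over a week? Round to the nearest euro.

€92

server rack: 2680 W × 7.2 h × 7 d = 135,072 Wh = 135.1 kWh
window air conditioner: 1222 W × 9.9 h × 7 d = 84,685 Wh = 84.68 kWh
desktop computer: 357 W × 9.5 h × 7 d = 23,740 Wh = 23.74 kWh
Total energy = 135.1 + 84.68 + 23.74 = 243.5 kWh
Cost = 243.5 kWh × €0.378 = €92.04 ≈ €92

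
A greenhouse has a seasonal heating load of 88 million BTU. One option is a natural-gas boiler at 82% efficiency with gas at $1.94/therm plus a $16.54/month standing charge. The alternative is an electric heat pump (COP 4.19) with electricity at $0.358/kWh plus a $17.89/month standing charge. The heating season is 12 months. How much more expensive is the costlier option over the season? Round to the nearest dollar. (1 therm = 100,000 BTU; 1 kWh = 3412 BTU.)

$138

Heat load = 88 × 10⁶ BTU = 88,000,000 BTU
Gas: input = 88,000,000 / 0.82 = 107,317,073 BTU = 1,073 therm → 1,073 × $1.94 = $2,081.95; + 12 × $16.54 standing = $2,280.43
Heat pump: 88,000,000 BTU / 3412 = 25,790 kWh heat; / 4.19 = 6,155 kWh in → × $0.358 = $2,203.65; + 12 × $17.89 standing = $2,418.33
Difference = |$2,280.43 − $2,418.33| = $137.90 ≈ $138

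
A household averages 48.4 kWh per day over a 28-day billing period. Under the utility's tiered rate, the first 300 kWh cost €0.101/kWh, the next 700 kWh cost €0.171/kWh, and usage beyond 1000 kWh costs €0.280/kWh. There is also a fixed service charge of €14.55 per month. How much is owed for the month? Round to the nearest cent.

€264.01

Usage = 48.4 kWh/day × 28 days = 1355.2 kWh
First 300 kWh × €0.101 = €30.30
Next 700 kWh × €0.171 = €119.70
Remaining 355.2 kWh × €0.280 = €99.46
Energy charge = €249.46; + service €14.55 = €264.01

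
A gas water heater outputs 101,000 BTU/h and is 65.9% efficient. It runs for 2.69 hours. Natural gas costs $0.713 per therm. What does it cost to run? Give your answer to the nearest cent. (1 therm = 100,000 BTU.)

Heat delivered = 101,000 BTU/h × 2.69 h = 271,690 BTU
Gas input = 271,690 / 0.659 = 412,276 BTU
= 412,276 / 100,000 = 4.123 therm
Cost = 4.123 × $0.713/therm = $2.94

$2.94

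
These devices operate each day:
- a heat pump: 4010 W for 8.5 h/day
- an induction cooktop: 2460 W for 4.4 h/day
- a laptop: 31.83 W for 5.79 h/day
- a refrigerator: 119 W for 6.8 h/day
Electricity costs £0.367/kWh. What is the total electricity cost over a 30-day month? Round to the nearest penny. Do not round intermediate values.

£505.39

heat pump: 4010 W × 8.5 h × 30 d = 1,022,550 Wh = 1,023 kWh
induction cooktop: 2460 W × 4.4 h × 30 d = 324,720 Wh = 324.7 kWh
laptop: 31.83 W × 5.79 h × 30 d = 5,529 Wh = 5.529 kWh
refrigerator: 119 W × 6.8 h × 30 d = 24,276 Wh = 24.28 kWh
Total energy = 1,023 + 324.7 + 5.529 + 24.28 = 1,377 kWh
Cost = 1,377 kWh × £0.367 = £505.39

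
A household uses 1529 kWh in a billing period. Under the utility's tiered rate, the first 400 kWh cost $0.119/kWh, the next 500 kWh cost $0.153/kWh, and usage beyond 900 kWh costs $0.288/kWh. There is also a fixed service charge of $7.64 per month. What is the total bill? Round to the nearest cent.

First 400 kWh × $0.119 = $47.60
Next 500 kWh × $0.153 = $76.50
Remaining 629 kWh × $0.288 = $181.15
Energy charge = $305.25; + service $7.64 = $312.89

$312.89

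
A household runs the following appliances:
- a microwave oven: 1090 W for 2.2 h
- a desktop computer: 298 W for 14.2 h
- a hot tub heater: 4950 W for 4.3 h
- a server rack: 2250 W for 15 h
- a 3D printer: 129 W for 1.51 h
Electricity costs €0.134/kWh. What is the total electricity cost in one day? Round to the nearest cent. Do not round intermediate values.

€8.29

microwave oven: 1090 W × 2.2 h = 2,398 Wh = 2.398 kWh
desktop computer: 298 W × 14.2 h = 4,232 Wh = 4.232 kWh
hot tub heater: 4950 W × 4.3 h = 21,285 Wh = 21.29 kWh
server rack: 2250 W × 15 h = 33,750 Wh = 33.75 kWh
3D printer: 129 W × 1.51 h = 195 Wh = 0.1948 kWh
Total energy = 2.398 + 4.232 + 21.29 + 33.75 + 0.1948 = 61.86 kWh
Cost = 61.86 kWh × €0.134 = €8.29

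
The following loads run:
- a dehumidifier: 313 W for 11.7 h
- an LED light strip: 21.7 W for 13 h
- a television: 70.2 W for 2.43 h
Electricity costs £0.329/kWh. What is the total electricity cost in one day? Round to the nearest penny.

£1.35

dehumidifier: 313 W × 11.7 h = 3,662 Wh = 3.662 kWh
LED light strip: 21.7 W × 13 h = 282 Wh = 0.2821 kWh
television: 70.2 W × 2.43 h = 171 Wh = 0.1706 kWh
Total energy = 3.662 + 0.2821 + 0.1706 = 4.115 kWh
Cost = 4.115 kWh × £0.329 = £1.35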